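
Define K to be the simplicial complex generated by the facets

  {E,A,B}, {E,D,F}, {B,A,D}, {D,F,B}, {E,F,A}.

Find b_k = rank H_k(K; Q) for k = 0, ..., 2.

We work with the vertex ordering A < B < D < E < F. The simplices of K, each written with vertices in increasing order, are:

  0-simplices (5): A, B, D, E, F
  1-simplices (10): AB, AD, AE, AF, BD, BE, BF, DE, DF, EF
  2-simplices (5): ABD, ABE, AEF, BDF, DEF

Hence C_0 ≅ Z^5, C_1 ≅ Z^10, C_2 ≅ Z^5.

Boundary ∂_1: C_1 → C_0 sends each edge [p,q] (with p < q) to q − p. For instance
  ∂AB = B − A.
The resulting 5×10 matrix has rank 4, and its Smith normal form has invariant factors (1,1,1,1).

Boundary ∂_2: C_2 → C_1 maps a triangle to the signed sum of its edges. For instance
  ∂BDF = DF − BF + BD,
  ∂AEF = EF − AF + AE.
The resulting 10×5 matrix has rank 5, and its Smith normal form has invariant factors (1,1,1,1,1).

From H_k ≅ ker(∂_k) / im(∂_{k+1}) we obtain:

  H_0: rank C_0 − rank ∂_1 = 5 − 4 = 1, and the invariant factors of ∂_1 are all 1, so H_0 ≅ Z.
  H_1: rank ker ∂_1 − rank ∂_2 = (10 − 4) − 5 = 1, and the invariant factors of ∂_2 are all 1, so H_1 ≅ Z.
  H_2: rank ker ∂_2 − rank ∂_3 = (5 − 5) − 0 = 0, and there is no ∂_3, so H_2 ≅ 0.

Hence the Betti numbers are b_0 = 1, b_1 = 1, b_2 = 0.

b_0 = 1, b_1 = 1, b_2 = 0.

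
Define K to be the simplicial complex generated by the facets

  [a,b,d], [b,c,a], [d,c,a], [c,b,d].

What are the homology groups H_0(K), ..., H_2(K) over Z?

H_0 ≅ Z,  H_1 = 0,  H_2 ≅ Z.

K has 4 vertices, 6 edges, 4 triangles.
rank ∂_0 = 0, rank ∂_1 = 3 ⇒ b_0 = 4 − 0 − 3 = 1; all invariant factors of ∂_1 are 1 so no torsion. So H_0 ≅ Z.
rank ∂_1 = 3, rank ∂_2 = 3 ⇒ b_1 = 6 − 3 − 3 = 0; all invariant factors of ∂_2 are 1 so no torsion. So H_1 ≅ 0.
rank ∂_2 = 3, rank ∂_3 = 0 ⇒ b_2 = 4 − 3 − 0 = 1. So H_2 ≅ Z.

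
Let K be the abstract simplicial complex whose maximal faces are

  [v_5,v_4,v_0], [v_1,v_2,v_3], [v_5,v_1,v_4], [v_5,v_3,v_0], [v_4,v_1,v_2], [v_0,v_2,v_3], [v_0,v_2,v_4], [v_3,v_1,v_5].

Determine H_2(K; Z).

H_2 = Z.

We work with the vertex ordering v_0 < v_1 < v_2 < v_3 < v_4 < v_5. The simplices of K, each written with vertices in increasing order, are:

  0-simplices (6): [v_0], [v_1], [v_2], [v_3], [v_4], [v_5]
  1-simplices (12): [v_0,v_2], [v_0,v_3], [v_0,v_4], [v_0,v_5], [v_1,v_2], [v_1,v_3], [v_1,v_4], [v_1,v_5], [v_2,v_3], [v_2,v_4], [v_3,v_5], [v_4,v_5]
  2-simplices (8): [v_0,v_2,v_3], [v_0,v_2,v_4], [v_0,v_3,v_5], [v_0,v_4,v_5], [v_1,v_2,v_3], [v_1,v_2,v_4], [v_1,v_3,v_5], [v_1,v_4,v_5]

so the chain groups are C_0 ≅ Z^6, C_1 ≅ Z^12, C_2 ≅ Z^8.

Boundary ∂_1: C_1 → C_0 sends each edge [p,q] (with p < q) to q − p. For instance
  ∂[v_1,v_2] = [v_2] − [v_1].
The resulting 6×12 matrix has rank 5, and its Smith normal form has invariant factors (1,1,1,1,1).

Boundary ∂_2: C_2 → C_1 sends each 2-simplex [p,q,r] to [q,r] − [p,r] + [p,q]. For instance
  ∂[v_0,v_3,v_5] = [v_3,v_5] − [v_0,v_5] + [v_0,v_3],
  ∂[v_0,v_4,v_5] = [v_4,v_5] − [v_0,v_5] + [v_0,v_4].
This gives a 12×8 integer matrix of rank 7; reducing to Smith normal form yields diagonal entries (1,1,1,1,1,1,1).

Computing H_k = (kernel of ∂_k) / (image of ∂_{k+1}):

  H_2: rank ker ∂_2 − rank ∂_3 = (8 − 7) − 0 = 1, and there is no ∂_3, so H_2 = Z.

(K is a triangulation of the 2-sphere S^2.)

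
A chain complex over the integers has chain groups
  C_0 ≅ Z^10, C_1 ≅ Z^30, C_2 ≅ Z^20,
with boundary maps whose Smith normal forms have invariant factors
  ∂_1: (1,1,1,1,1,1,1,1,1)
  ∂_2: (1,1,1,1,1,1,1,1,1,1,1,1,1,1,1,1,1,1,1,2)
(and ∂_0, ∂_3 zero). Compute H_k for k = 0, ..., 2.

H_0 = Z,  H_1 = Z ⊕ Z/2Z,  H_2 = 0.

H_0: b_0 = 10 − 0 − 9 = 1; torsion from ∂_1 factors > 1: none. So H_0 = Z.
H_1: b_1 = 30 − 9 − 20 = 1; torsion from ∂_2 factors > 1: [2]. So H_1 = Z ⊕ Z/2Z.
H_2: b_2 = 20 − 20 − 0 = 0; torsion from ∂_3 factors > 1: none. So H_2 = 0.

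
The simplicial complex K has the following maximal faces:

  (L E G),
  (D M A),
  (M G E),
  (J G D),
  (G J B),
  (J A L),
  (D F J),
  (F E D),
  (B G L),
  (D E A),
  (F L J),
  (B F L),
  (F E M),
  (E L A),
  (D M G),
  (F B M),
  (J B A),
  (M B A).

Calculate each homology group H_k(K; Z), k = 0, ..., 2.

H_0 = Z,  H_1 = Z ⊕ Z/2Z,  H_2 = 0.

We work with the vertex ordering A < B < D < E < F < G < J < L < M. The simplices of K, each written with vertices in increasing order, are:

  0-simplices (9): A, B, D, E, F, G, J, L, M
  1-simplices (27): AB, AD, AE, AJ, AL, AM, BF, BG, BJ, BL, BM, DE, DF, DG, DJ, DM, EF, EG, EL, EM, FJ, FL, FM, GJ, GL, GM, JL
  2-simplices (18): ABJ, ABM, ADE, ADM, AEL, AJL, BFL, BFM, BGJ, BGL, DEF, DFJ, DGJ, DGM, EFM, EGL, EGM, FJL

Hence C_0 ≅ Z^9, C_1 ≅ Z^27, C_2 ≅ Z^18.

Boundary ∂_1: C_1 → C_0 sends each edge [p,q] (with p < q) to q − p.
As a 9×27 matrix over Z this has rank 8, with invariant factors (1,1,1,1,1,1,1,1).

Boundary ∂_2: C_2 → C_1 maps a triangle to the signed sum of its edges. For instance
  ∂EFM = FM − EM + EF,
  ∂FJL = JL − FL + FJ.
The 27×18 boundary matrix has rank 18 and Smith normal form diag(1,1,1,1,1,1,1,1,1,1,1,1,1,1,1,1,1,2).

Computing H_k = (kernel of ∂_k) / (image of ∂_{k+1}):

  H_0: rank C_0 − rank ∂_1 = 9 − 8 = 1, and the invariant factors of ∂_1 are all 1, so H_0 ≅ Z.
  H_1: rank ker ∂_1 − rank ∂_2 = (27 − 8) − 18 = 1, and ∂_2 has invariant factor 2 > 1, so H_1 ≅ Z ⊕ Z/2Z.
  H_2: rank ker ∂_2 − rank ∂_3 = (18 − 18) − 0 = 0, and there is no ∂_3, so H_2 ≅ 0.

(K is a triangulation of the Klein bottle.)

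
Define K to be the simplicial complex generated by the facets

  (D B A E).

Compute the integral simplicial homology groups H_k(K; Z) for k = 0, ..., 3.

H_0 = Z,  H_1 = 0,  H_2 = 0,  H_3 = 0.

We work with the vertex ordering A < B < D < E. The simplices of K, each written with vertices in increasing order, are:

  0-simplices (4): A, B, D, E
  1-simplices (6): AB, AD, AE, BD, BE, DE
  2-simplices (4): ABD, ABE, ADE, BDE
  3-simplices (1): ABDE

so the chain groups are C_0 ≅ Z^4, C_1 ≅ Z^6, C_2 ≅ Z^4, C_3 ≅ Z^1.

Boundary ∂_1: C_1 → C_0 maps an edge to its endpoints' difference, ∂[p,q] = q − p. For instance
  ∂AD = D − A.
This gives a 4×6 integer matrix of rank 3; reducing to Smith normal form yields diagonal entries (1,1,1).

The boundary map ∂_2: C_2 → C_1 sends each 2-simplex [p,q,r] to [q,r] − [p,r] + [p,q]. For instance
  ∂ABE = BE − AE + AB,
  ∂ADE = DE − AE + AD.
This gives a 6×4 integer matrix of rank 3; reducing to Smith normal form yields diagonal entries (1,1,1).

The boundary map ∂_3: C_3 → C_2 sends each 3-simplex σ to the alternating sum Σ_i (−1)^i (σ with its i-th vertex removed). For instance
  ∂ABDE = BDE − ADE + ABE − ABD.
The 4×1 boundary matrix has rank 1 and Smith normal form diag(1).

Reading off H_k = ker ∂_k / im ∂_{k+1}:

  H_0: rank C_0 − rank ∂_1 = 4 − 3 = 1, and the invariant factors of ∂_1 are all 1, so H_0 = Z.
  H_1: rank ker ∂_1 − rank ∂_2 = (6 − 3) − 3 = 0, and the invariant factors of ∂_2 are all 1, so H_1 = 0.
  H_2: rank ker ∂_2 − rank ∂_3 = (4 − 3) − 1 = 0, and the invariant factors of ∂_3 are all 1, so H_2 = 0.
  H_3: rank ker ∂_3 − rank ∂_4 = (1 − 1) − 0 = 0, and there is no ∂_4, so H_3 = 0.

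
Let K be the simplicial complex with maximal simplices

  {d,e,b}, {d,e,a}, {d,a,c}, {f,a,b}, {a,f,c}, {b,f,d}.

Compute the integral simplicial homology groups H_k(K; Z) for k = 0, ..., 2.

Fix the vertex order a < b < c < d < e < f and write every simplex with vertices in increasing order. Then dim K = 2 and the simplices of K are:

  0-simplices (6): a, b, c, d, e, f
  1-simplices (12): ab, ac, ad, ae, af, bd, be, bf, cd, cf, de, df
  2-simplices (6): abf, acd, acf, ade, bde, bdf

so the chain groups are C_0 ≅ Z^6, C_1 ≅ Z^12, C_2 ≅ Z^6.

∂_1: C_1 → C_0 sends each edge [p,q] (with p < q) to q − p. For instance
  ∂bf = f − b.
The 6×12 boundary matrix has rank 5 and Smith normal form diag(1,1,1,1,1).

∂_2: C_2 → C_1 acts by ∂[p,q,r] = [q,r] − [p,r] + [p,q]. For instance
  ∂acd = cd − ad + ac,
  ∂bde = de − be + bd.
The 12×6 boundary matrix has rank 6 and Smith normal form diag(1,1,1,1,1,1).

Reading off H_k = ker ∂_k / im ∂_{k+1}:

  H_0: rank C_0 − rank ∂_1 = 6 − 5 = 1, and the invariant factors of ∂_1 are all 1, so H_0 = Z.
  H_1: rank ker ∂_1 − rank ∂_2 = (12 − 5) − 6 = 1, and the invariant factors of ∂_2 are all 1, so H_1 = Z.
  H_2: rank ker ∂_2 − rank ∂_3 = (6 − 6) − 0 = 0, and there is no ∂_3, so H_2 = 0.

H_0 ≅ Z,  H_1 ≅ Z,  H_2 = 0.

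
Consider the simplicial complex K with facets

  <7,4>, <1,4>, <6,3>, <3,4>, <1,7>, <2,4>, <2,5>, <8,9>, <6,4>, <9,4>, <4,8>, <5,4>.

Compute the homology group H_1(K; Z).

H_1 ≅ Z^4.

K has 9 vertices, 12 edges.
rank ∂_1 = 8, rank ∂_2 = 0 ⇒ b_1 = 12 − 8 − 0 = 4. So H_1 = Z^4.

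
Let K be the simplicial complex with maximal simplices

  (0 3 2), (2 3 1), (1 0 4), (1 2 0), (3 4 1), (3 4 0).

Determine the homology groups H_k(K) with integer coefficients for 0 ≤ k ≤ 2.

Order the vertices as 0 < 1 < 2 < 3 < 4. Listing each simplex with vertices in this order, K has dimension 2 with simplices:

  0-simplices (5): [0], [1], [2], [3], [4]
  1-simplices (9): [0,1], [0,2], [0,3], [0,4], [1,2], [1,3], [1,4], [2,3], [3,4]
  2-simplices (6): [0,1,2], [0,1,4], [0,2,3], [0,3,4], [1,2,3], [1,3,4]

so the chain groups are C_0 ≅ Z^5, C_1 ≅ Z^9, C_2 ≅ Z^6.

∂_1: C_1 → C_0 sends each edge [p,q] (with p < q) to q − p. For instance
  ∂[0,2] = [2] − [0].
As a 5×9 matrix over Z this has rank 4, with invariant factors (1,1,1,1).

Boundary ∂_2: C_2 → C_1 maps a triangle to the signed sum of its edges. For instance
  ∂[0,1,4] = [1,4] − [0,4] + [0,1],
  ∂[1,3,4] = [3,4] − [1,4] + [1,3].
As a 9×6 matrix over Z this has rank 5, with invariant factors (1,1,1,1,1).

Computing H_k = (kernel of ∂_k) / (image of ∂_{k+1}):

  H_0: rank C_0 − rank ∂_1 = 5 − 4 = 1, and the invariant factors of ∂_1 are all 1, so H_0 = Z.
  H_1: rank ker ∂_1 − rank ∂_2 = (9 − 4) − 5 = 0, and the invariant factors of ∂_2 are all 1, so H_1 = 0.
  H_2: rank ker ∂_2 − rank ∂_3 = (6 − 5) − 0 = 1, and there is no ∂_3, so H_2 = Z.

As a check, the Euler characteristic is 5 − 9 + 6 = 2, which agrees with 1 − 0 + 1 = 2.

H_0 ≅ Z,  H_1 = 0,  H_2 ≅ Z.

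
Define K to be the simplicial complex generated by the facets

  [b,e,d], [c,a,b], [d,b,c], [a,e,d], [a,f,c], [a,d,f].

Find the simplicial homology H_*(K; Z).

H_0 = Z,  H_1 = Z,  H_2 = 0.

Take the total order a < b < c < d < e < f on the vertex set. Then K (dimension 2) consists of the simplices:

  0-simplices (6): a, b, c, d, e, f
  1-simplices (12): ab, ac, ad, ae, af, bc, bd, be, cd, cf, de, df
  2-simplices (6): abc, acf, ade, adf, bcd, bde

so the chain groups are C_0 ≅ Z^6, C_1 ≅ Z^12, C_2 ≅ Z^6.

Boundary ∂_1: C_1 → C_0 maps an edge to its endpoints' difference, ∂[p,q] = q − p.
The resulting 6×12 matrix has rank 5, and its Smith normal form has invariant factors (1,1,1,1,1).

∂_2: C_2 → C_1 maps a triangle to the signed sum of its edges. For instance
  ∂acf = cf − af + ac,
  ∂bcd = cd − bd + bc.
As a 12×6 matrix over Z this has rank 6, with invariant factors (1,1,1,1,1,1).

Computing H_k = (kernel of ∂_k) / (image of ∂_{k+1}):

  H_0: rank C_0 − rank ∂_1 = 6 − 5 = 1, and the invariant factors of ∂_1 are all 1, so H_0 ≅ Z.
  H_1: rank ker ∂_1 − rank ∂_2 = (12 − 5) − 6 = 1, and the invariant factors of ∂_2 are all 1, so H_1 ≅ Z.
  H_2: rank ker ∂_2 − rank ∂_3 = (6 − 6) − 0 = 0, and there is no ∂_3, so H_2 ≅ 0.

As a check, the Euler characteristic is 6 − 12 + 6 = 0, which agrees with 1 − 1 + 0 = 0.
(K is a triangulation of the cylinder S^1 x I.)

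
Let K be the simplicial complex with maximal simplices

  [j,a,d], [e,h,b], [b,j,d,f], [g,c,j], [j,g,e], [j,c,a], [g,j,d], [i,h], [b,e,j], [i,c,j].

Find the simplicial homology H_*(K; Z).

Fix the vertex order a < b < c < d < e < f < g < h < i < j and write every simplex with vertices in increasing order. Then dim K = 3 and the simplices of K are:

  0-simplices (10): a, b, c, d, e, f, g, h, i, j
  1-simplices (21): ac, ad, aj, bd, be, bf, bh, bj, cg, ci, cj, df, dg, dj, eg, eh, ej, fj, gj, hi, ij
  2-simplices (12): acj, adj, bdf, bdj, beh, bej, bfj, cgj, cij, dfj, dgj, egj
  3-simplices (1): bdfj

so the chain groups are C_0 ≅ Z^10, C_1 ≅ Z^21, C_2 ≅ Z^12, C_3 ≅ Z^1.

Boundary ∂_1: C_1 → C_0 sends each edge [p,q] (with p < q) to q − p.
The resulting 10×21 matrix has rank 9, and its Smith normal form has invariant factors (1,1,1,1,1,1,1,1,1).

The boundary map ∂_2: C_2 → C_1 maps a triangle to the signed sum of its edges. For instance
  ∂beh = eh − bh + be,
  ∂bej = ej − bj + be.
As a 21×12 matrix over Z this has rank 11, with invariant factors (1,1,1,1,1,1,1,1,1,1,1).

Boundary ∂_3: C_3 → C_2 sends each 3-simplex σ to the alternating sum Σ_i (−1)^i (σ with its i-th vertex removed). For instance
  ∂bdfj = dfj − bfj + bdj − bdf.
The 12×1 boundary matrix has rank 1 and Smith normal form diag(1).

Computing H_k = (kernel of ∂_k) / (image of ∂_{k+1}):

  H_0: rank C_0 − rank ∂_1 = 10 − 9 = 1, and the invariant factors of ∂_1 are all 1, so H_0 = Z.
  H_1: rank ker ∂_1 − rank ∂_2 = (21 − 9) − 11 = 1, and the invariant factors of ∂_2 are all 1, so H_1 = Z.
  H_2: rank ker ∂_2 − rank ∂_3 = (12 − 11) − 1 = 0, and the invariant factors of ∂_3 are all 1, so H_2 = 0.
  H_3: rank ker ∂_3 − rank ∂_4 = (1 − 1) − 0 = 0, and there is no ∂_4, so H_3 = 0.

As a check, the Euler characteristic is 10 − 21 + 12 − 1 = 0, which agrees with 1 − 1 + 0 − 0 = 0.

H_0 ≅ Z,  H_1 ≅ Z,  H_2 = 0,  H_3 = 0.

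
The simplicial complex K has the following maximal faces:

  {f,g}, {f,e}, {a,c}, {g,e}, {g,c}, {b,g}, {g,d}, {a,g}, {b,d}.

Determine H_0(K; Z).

K has 7 vertices, 9 edges.
rank ∂_0 = 0, rank ∂_1 = 6 ⇒ b_0 = 7 − 0 − 6 = 1; all invariant factors of ∂_1 are 1 so no torsion. So H_0 ≅ Z.

H_0 ≅ Z.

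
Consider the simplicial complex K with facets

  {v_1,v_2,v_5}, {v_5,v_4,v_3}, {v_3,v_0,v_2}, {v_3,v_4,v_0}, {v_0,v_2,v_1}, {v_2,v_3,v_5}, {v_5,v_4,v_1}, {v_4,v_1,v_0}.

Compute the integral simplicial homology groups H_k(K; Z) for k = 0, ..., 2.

H_0 ≅ Z,  H_1 = 0,  H_2 ≅ Z.

We work with the vertex ordering v_0 < v_1 < v_2 < v_3 < v_4 < v_5. The simplices of K, each written with vertices in increasing order, are:

  0-simplices (6): [v_0], [v_1], [v_2], [v_3], [v_4], [v_5]
  1-simplices (12): [v_0,v_1], [v_0,v_2], [v_0,v_3], [v_0,v_4], [v_1,v_2], [v_1,v_4], [v_1,v_5], [v_2,v_3], [v_2,v_5], [v_3,v_4], [v_3,v_5], [v_4,v_5]
  2-simplices (8): [v_0,v_1,v_2], [v_0,v_1,v_4], [v_0,v_2,v_3], [v_0,v_3,v_4], [v_1,v_2,v_5], [v_1,v_4,v_5], [v_2,v_3,v_5], [v_3,v_4,v_5]

giving chain groups C_0 ≅ Z^6, C_1 ≅ Z^12, C_2 ≅ Z^8.

∂_1: C_1 → C_0 sends each edge [p,q] (with p < q) to q − p. For instance
  ∂[v_0,v_1] = [v_1] − [v_0].
This gives a 6×12 integer matrix of rank 5; reducing to Smith normal form yields diagonal entries (1,1,1,1,1).

The boundary map ∂_2: C_2 → C_1 acts by ∂[p,q,r] = [q,r] − [p,r] + [p,q]. For instance
  ∂[v_0,v_3,v_4] = [v_3,v_4] − [v_0,v_4] + [v_0,v_3],
  ∂[v_0,v_1,v_2] = [v_1,v_2] − [v_0,v_2] + [v_0,v_1].
The resulting 12×8 matrix has rank 7, and its Smith normal form has invariant factors (1,1,1,1,1,1,1).

From H_k ≅ ker(∂_k) / im(∂_{k+1}) we obtain:

  H_0: rank C_0 − rank ∂_1 = 6 − 5 = 1, and the invariant factors of ∂_1 are all 1, so H_0 ≅ Z.
  H_1: rank ker ∂_1 − rank ∂_2 = (12 − 5) − 7 = 0, and the invariant factors of ∂_2 are all 1, so H_1 ≅ 0.
  H_2: rank ker ∂_2 − rank ∂_3 = (8 − 7) − 0 = 1, and there is no ∂_3, so H_2 ≅ Z.

As a check, the Euler characteristic is 6 − 12 + 8 = 2, which agrees with 1 − 0 + 1 = 2.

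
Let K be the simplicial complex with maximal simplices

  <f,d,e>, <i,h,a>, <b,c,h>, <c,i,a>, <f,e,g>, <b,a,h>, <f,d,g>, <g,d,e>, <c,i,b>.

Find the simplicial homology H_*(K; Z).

We work with the vertex ordering a < b < c < d < e < f < g < h < i. The simplices of K, each written with vertices in increasing order, are:

  0-simplices (9): a, b, c, d, e, f, g, h, i
  1-simplices (16): ab, ac, ah, ai, bc, bh, bi, ch, ci, de, df, dg, ef, eg, fg, hi
  2-simplices (9): abh, aci, ahi, bch, bci, def, deg, dfg, efg

Hence C_0 ≅ Z^9, C_1 ≅ Z^16, C_2 ≅ Z^9.

Boundary ∂_1: C_1 → C_0 sends each edge [p,q] (with p < q) to q − p.
As a 9×16 matrix over Z this has rank 7, with invariant factors (1,1,1,1,1,1,1).

∂_2: C_2 → C_1 sends each 2-simplex [p,q,r] to [q,r] − [p,r] + [p,q]. For instance
  ∂aci = ci − ai + ac,
  ∂bch = ch − bh + bc.
The resulting 16×9 matrix has rank 8, and its Smith normal form has invariant factors (1,1,1,1,1,1,1,1).

From H_k ≅ ker(∂_k) / im(∂_{k+1}) we obtain:

  H_0: rank C_0 − rank ∂_1 = 9 − 7 = 2, and the invariant factors of ∂_1 are all 1, so H_0 = Z^2.
  H_1: rank ker ∂_1 − rank ∂_2 = (16 − 7) − 8 = 1, and the invariant factors of ∂_2 are all 1, so H_1 = Z.
  H_2: rank ker ∂_2 − rank ∂_3 = (9 − 8) − 0 = 1, and there is no ∂_3, so H_2 = Z.

H_0 ≅ Z^2,  H_1 ≅ Z,  H_2 ≅ Z.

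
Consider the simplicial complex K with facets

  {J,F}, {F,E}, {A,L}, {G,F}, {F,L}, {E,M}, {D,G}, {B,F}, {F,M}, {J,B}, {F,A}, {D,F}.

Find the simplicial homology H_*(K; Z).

H_0 = Z,  H_1 = Z^4.

Take the total order A < B < D < E < F < G < J < L < M on the vertex set. Then K (dimension 1) consists of the simplices:

  0-simplices (9): A, B, D, E, F, G, J, L, M
  1-simplices (12): AF, AL, BF, BJ, DF, DG, EF, EM, FG, FJ, FL, FM

so the chain groups are C_0 ≅ Z^9, C_1 ≅ Z^12.

∂_1: C_1 → C_0 sends each edge [p,q] (with p < q) to q − p. For instance
  ∂EF = F − E.
The resulting 9×12 matrix has rank 8, and its Smith normal form has invariant factors (1,1,1,1,1,1,1,1).

Reading off H_k = ker ∂_k / im ∂_{k+1}:

  H_0: rank C_0 − rank ∂_1 = 9 − 8 = 1, and the invariant factors of ∂_1 are all 1, so H_0 ≅ Z.
  H_1: rank ker ∂_1 − rank ∂_2 = (12 − 8) − 0 = 4, and there is no ∂_2, so H_1 ≅ Z^4.

As a check, the Euler characteristic is 9 − 12 = -3, which agrees with 1 − 4 = -3.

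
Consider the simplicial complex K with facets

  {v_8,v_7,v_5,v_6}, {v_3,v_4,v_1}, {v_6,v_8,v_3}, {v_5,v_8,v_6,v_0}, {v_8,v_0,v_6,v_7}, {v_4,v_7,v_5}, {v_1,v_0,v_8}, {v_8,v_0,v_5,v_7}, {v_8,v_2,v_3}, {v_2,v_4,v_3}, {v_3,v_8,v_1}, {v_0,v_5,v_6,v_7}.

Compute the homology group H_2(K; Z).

H_2 ≅ 0.

Take the total order v_0 < v_1 < v_2 < v_3 < v_4 < v_5 < v_6 < v_7 < v_8 on the vertex set. Then K (dimension 3) consists of the simplices:

  0-simplices (9): [v_0], [v_1], [v_2], [v_3], [v_4], [v_5], [v_6], [v_7], [v_8]
  1-simplices (22): (22 of them)
  2-simplices (17): (17 of them)
  3-simplices (5): [v_0,v_5,v_6,v_7], [v_0,v_5,v_6,v_8], [v_0,v_5,v_7,v_8], [v_0,v_6,v_7,v_8], [v_5,v_6,v_7,v_8]

Hence C_0 ≅ Z^9, C_1 ≅ Z^22, C_2 ≅ Z^17, C_3 ≅ Z^5.

Boundary ∂_1: C_1 → C_0 sends each edge [p,q] (with p < q) to q − p. For instance
  ∂[v_1,v_3] = [v_3] − [v_1].
The 9×22 boundary matrix has rank 8 and Smith normal form diag(1,1,1,1,1,1,1,1).

The boundary map ∂_2: C_2 → C_1 maps a triangle to the signed sum of its edges. For instance
  ∂[v_0,v_7,v_8] = [v_7,v_8] − [v_0,v_8] + [v_0,v_7],
  ∂[v_3,v_6,v_8] = [v_6,v_8] − [v_3,v_8] + [v_3,v_6].
This gives a 22×17 integer matrix of rank 13; reducing to Smith normal form yields diagonal entries (1,1,1,1,1,1,1,1,1,1,1,1,1).

∂_3: C_3 → C_2 sends each 3-simplex σ to the alternating sum Σ_i (−1)^i (σ with its i-th vertex removed). For instance
  ∂[v_5,v_6,v_7,v_8] = [v_6,v_7,v_8] − [v_5,v_7,v_8] + [v_5,v_6,v_8] − [v_5,v_6,v_7],
  ∂[v_0,v_5,v_6,v_7] = [v_5,v_6,v_7] − [v_0,v_6,v_7] + [v_0,v_5,v_7] − [v_0,v_5,v_6].
As a 17×5 matrix over Z this has rank 4, with invariant factors (1,1,1,1).

From H_k ≅ ker(∂_k) / im(∂_{k+1}) we obtain:

  H_2: rank ker ∂_2 − rank ∂_3 = (17 − 13) − 4 = 0, and the invariant factors of ∂_3 are all 1, so H_2 = 0.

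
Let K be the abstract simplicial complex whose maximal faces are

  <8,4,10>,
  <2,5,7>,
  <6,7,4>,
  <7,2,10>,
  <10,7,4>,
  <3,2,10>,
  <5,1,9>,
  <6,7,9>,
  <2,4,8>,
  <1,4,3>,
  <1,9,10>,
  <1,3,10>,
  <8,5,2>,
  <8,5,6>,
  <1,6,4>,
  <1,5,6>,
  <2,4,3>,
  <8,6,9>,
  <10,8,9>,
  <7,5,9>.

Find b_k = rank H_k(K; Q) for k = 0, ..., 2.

b_0 = 1, b_1 = 1, b_2 = 0.

Order the vertices as 1 < 2 < 3 < 4 < 5 < 6 < 7 < 8 < 9 < 10. Listing each simplex with vertices in this order, K has dimension 2 with simplices:

  0-simplices (10): [1], [2], [3], [4], [5], [6], [7], [8], [9], [10]
  1-simplices (30): (30 of them)
  2-simplices (20): (20 of them)

Hence C_0 ≅ Z^10, C_1 ≅ Z^30, C_2 ≅ Z^20.

∂_1: C_1 → C_0 is given by ∂[p,q] = [q] − [p]. For instance
  ∂[2,5] = [5] − [2].
As a 10×30 matrix over Z this has rank 9, with invariant factors (1,1,1,1,1,1,1,1,1).

∂_2: C_2 → C_1 sends each 2-simplex [p,q,r] to [q,r] − [p,r] + [p,q]. For instance
  ∂[4,7,10] = [7,10] − [4,10] + [4,7],
  ∂[2,3,4] = [3,4] − [2,4] + [2,3].
The resulting 30×20 matrix has rank 20, and its Smith normal form has invariant factors (1,1,1,1,1,1,1,1,1,1,1,1,1,1,1,1,1,1,1,2).

Computing H_k = (kernel of ∂_k) / (image of ∂_{k+1}):

  H_0: rank C_0 − rank ∂_1 = 10 − 9 = 1, and the invariant factors of ∂_1 are all 1, so H_0 = Z.
  H_1: rank ker ∂_1 − rank ∂_2 = (30 − 9) − 20 = 1, and ∂_2 has invariant factor 2 > 1, so H_1 = Z ⊕ Z_2.
  H_2: rank ker ∂_2 − rank ∂_3 = (20 − 20) − 0 = 0, and there is no ∂_3, so H_2 = 0.

As a check, the Euler characteristic is 10 − 30 + 20 = 0, which agrees with 1 − 1 + 0 = 0.
(K is a triangulation of the Klein bottle.)

Hence the Betti numbers are b_0 = 1, b_1 = 1, b_2 = 0.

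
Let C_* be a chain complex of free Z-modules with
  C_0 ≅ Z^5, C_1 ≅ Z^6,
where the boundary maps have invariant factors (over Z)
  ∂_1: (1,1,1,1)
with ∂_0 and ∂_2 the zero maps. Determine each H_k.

H_0 = Z,  H_1 = Z^2.

H_0: b_0 = 5 − 0 − 4 = 1; torsion from ∂_1 factors > 1: none. So H_0 = Z.
H_1: b_1 = 6 − 4 − 0 = 2; torsion from ∂_2 factors > 1: none. So H_1 = Z^2.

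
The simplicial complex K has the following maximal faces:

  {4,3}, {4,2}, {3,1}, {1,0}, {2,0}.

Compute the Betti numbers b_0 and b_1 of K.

b_0 = 1, b_1 = 1.

Order the vertices as 0 < 1 < 2 < 3 < 4. Listing each simplex with vertices in this order, K has dimension 1 with simplices:

  0-simplices (5): [0], [1], [2], [3], [4]
  1-simplices (5): [0,1], [0,2], [1,3], [2,4], [3,4]

Hence C_0 ≅ Z^5, C_1 ≅ Z^5.

Boundary ∂_1: C_1 → C_0 is given by ∂[p,q] = [q] − [p]. For instance
  ∂[1,3] = [3] − [1].
The resulting 5×5 matrix has rank 4, and its Smith normal form has invariant factors (1,1,1,1).

Now H_k = ker ∂_k / im ∂_{k+1}, so:

  H_0: rank C_0 − rank ∂_1 = 5 − 4 = 1, and the invariant factors of ∂_1 are all 1, so H_0 ≅ Z.
  H_1: rank ker ∂_1 − rank ∂_2 = (5 − 4) − 0 = 1, and there is no ∂_2, so H_1 ≅ Z.

Hence the Betti numbers are b_0 = 1, b_1 = 1.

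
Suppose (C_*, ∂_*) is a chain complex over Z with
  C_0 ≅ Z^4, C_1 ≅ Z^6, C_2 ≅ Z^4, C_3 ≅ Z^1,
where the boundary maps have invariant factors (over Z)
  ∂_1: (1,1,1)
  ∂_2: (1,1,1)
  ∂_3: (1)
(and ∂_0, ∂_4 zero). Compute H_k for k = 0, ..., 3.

H_0 ≅ Z,  H_1 = 0,  H_2 = 0,  H_3 = 0.

H_0: b_0 = 4 − 0 − 3 = 1; torsion from ∂_1 factors > 1: none. So H_0 ≅ Z.
H_1: b_1 = 6 − 3 − 3 = 0; torsion from ∂_2 factors > 1: none. So H_1 ≅ 0.
H_2: b_2 = 4 − 3 − 1 = 0; torsion from ∂_3 factors > 1: none. So H_2 ≅ 0.
H_3: b_3 = 1 − 1 − 0 = 0; torsion from ∂_4 factors > 1: none. So H_3 ≅ 0.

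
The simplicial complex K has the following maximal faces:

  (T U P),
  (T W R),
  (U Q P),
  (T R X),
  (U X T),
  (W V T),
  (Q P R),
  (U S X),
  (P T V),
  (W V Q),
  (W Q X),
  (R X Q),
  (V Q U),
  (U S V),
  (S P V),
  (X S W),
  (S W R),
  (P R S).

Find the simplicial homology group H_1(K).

K has 9 vertices, 27 edges, 18 triangles.
rank ∂_1 = 8, rank ∂_2 = 18 ⇒ b_1 = 27 − 8 − 18 = 1; ∂_2 has invariant factor(s) [2] giving torsion. So H_1 = Z ⊕ Z/2Z.

H_1 = Z ⊕ Z/2Z.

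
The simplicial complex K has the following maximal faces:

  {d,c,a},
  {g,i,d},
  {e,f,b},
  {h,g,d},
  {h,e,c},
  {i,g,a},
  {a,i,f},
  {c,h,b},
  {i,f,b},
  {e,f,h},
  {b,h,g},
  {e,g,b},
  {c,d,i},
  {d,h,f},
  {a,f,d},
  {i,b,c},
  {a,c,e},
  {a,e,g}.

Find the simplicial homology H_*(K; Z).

H_0 ≅ Z,  H_1 ≅ Z × Z/2,  H_2 = 0.

Order the vertices as a < b < c < d < e < f < g < h < i. Listing each simplex with vertices in this order, K has dimension 2 with simplices:

  0-simplices (9): a, b, c, d, e, f, g, h, i
  1-simplices (27): ac, ad, ae, af, ag, ai, bc, be, bf, bg, bh, bi, cd, ce, ch, ci, df, dg, dh, di, ef, eg, eh, fh, fi, gh, gi
  2-simplices (18): acd, ace, adf, aeg, afi, agi, bch, bci, bef, beg, bfi, bgh, cdi, ceh, dfh, dgh, dgi, efh

so the chain groups are C_0 ≅ Z^9, C_1 ≅ Z^27, C_2 ≅ Z^18.

Boundary ∂_1: C_1 → C_0 sends each edge [p,q] (with p < q) to q − p. For instance
  ∂ci = i − c.
This gives a 9×27 integer matrix of rank 8; reducing to Smith normal form yields diagonal entries (1,1,1,1,1,1,1,1).

The boundary map ∂_2: C_2 → C_1 acts by ∂[p,q,r] = [q,r] − [p,r] + [p,q]. For instance
  ∂cdi = di − ci + cd,
  ∂bef = ef − bf + be.
The 27×18 boundary matrix has rank 18 and Smith normal form diag(1,1,1,1,1,1,1,1,1,1,1,1,1,1,1,1,1,2).

Now H_k = ker ∂_k / im ∂_{k+1}, so:

  H_0: rank C_0 − rank ∂_1 = 9 − 8 = 1, and the invariant factors of ∂_1 are all 1, so H_0 ≅ Z.
  H_1: rank ker ∂_1 − rank ∂_2 = (27 − 8) − 18 = 1, and ∂_2 has invariant factor 2 > 1, so H_1 ≅ Z × Z/2.
  H_2: rank ker ∂_2 − rank ∂_3 = (18 − 18) − 0 = 0, and there is no ∂_3, so H_2 ≅ 0.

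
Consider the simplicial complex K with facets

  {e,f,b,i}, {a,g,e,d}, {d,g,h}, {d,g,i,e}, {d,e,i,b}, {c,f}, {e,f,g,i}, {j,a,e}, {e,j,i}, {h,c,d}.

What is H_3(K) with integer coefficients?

H_3 ≅ 0.

Fix the vertex order a < b < c < d < e < f < g < h < i < j and write every simplex with vertices in increasing order. Then dim K = 3 and the simplices of K are:

  0-simplices (10): a, b, c, d, e, f, g, h, i, j
  1-simplices (24): ad, ae, ag, aj, bd, be, bf, bi, cd, cf, ch, de, dg, dh, di, ef, eg, ei, ej, fg, fi, gh, gi, ij
  2-simplices (19): ade, adg, aeg, aej, bde, bdi, bef, bei, bfi, cdh, deg, dei, dgh, dgi, efg, efi, egi, eij, fgi
  3-simplices (5): adeg, bdei, befi, degi, efgi

Hence C_0 ≅ Z^10, C_1 ≅ Z^24, C_2 ≅ Z^19, C_3 ≅ Z^5.

Boundary ∂_1: C_1 → C_0 sends each edge [p,q] (with p < q) to q − p.
The 10×24 boundary matrix has rank 9 and Smith normal form diag(1,1,1,1,1,1,1,1,1).

∂_2: C_2 → C_1 maps a triangle to the signed sum of its edges. For instance
  ∂efg = fg − eg + ef,
  ∂egi = gi − ei + eg.
As a 24×19 matrix over Z this has rank 14, with invariant factors (1,1,1,1,1,1,1,1,1,1,1,1,1,1).

∂_3: C_3 → C_2 sends each 3-simplex σ to the alternating sum Σ_i (−1)^i (σ with its i-th vertex removed). For instance
  ∂befi = efi − bfi + bei − bef,
  ∂degi = egi − dgi + dei − deg.
As a 19×5 matrix over Z this has rank 5, with invariant factors (1,1,1,1,1).

Reading off H_k = ker ∂_k / im ∂_{k+1}:

  H_3: rank ker ∂_3 − rank ∂_4 = (5 − 5) − 0 = 0, and there is no ∂_4, so H_3 = 0.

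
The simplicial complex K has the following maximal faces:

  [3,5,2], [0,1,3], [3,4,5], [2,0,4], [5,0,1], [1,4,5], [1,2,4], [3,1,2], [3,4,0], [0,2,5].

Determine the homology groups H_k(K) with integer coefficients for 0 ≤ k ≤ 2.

K has 6 vertices, 15 edges, 10 triangles.
rank ∂_0 = 0, rank ∂_1 = 5 ⇒ b_0 = 6 − 0 − 5 = 1; all invariant factors of ∂_1 are 1 so no torsion. So H_0 = Z.
rank ∂_1 = 5, rank ∂_2 = 10 ⇒ b_1 = 15 − 5 − 10 = 0; ∂_2 has invariant factor(s) [2] giving torsion. So H_1 = Z/2.
rank ∂_2 = 10, rank ∂_3 = 0 ⇒ b_2 = 10 − 10 − 0 = 0. So H_2 = 0.

H_0 = Z,  H_1 = Z/2,  H_2 = 0.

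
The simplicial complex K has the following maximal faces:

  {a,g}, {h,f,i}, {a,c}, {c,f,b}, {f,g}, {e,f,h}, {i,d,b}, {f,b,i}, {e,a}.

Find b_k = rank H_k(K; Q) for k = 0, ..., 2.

b_0 = 1, b_1 = 2, b_2 = 0.

Fix the vertex order a < b < c < d < e < f < g < h < i and write every simplex with vertices in increasing order. Then dim K = 2 and the simplices of K are:

  0-simplices (9): a, b, c, d, e, f, g, h, i
  1-simplices (15): ac, ae, ag, bc, bd, bf, bi, cf, di, ef, eh, fg, fh, fi, hi
  2-simplices (5): bcf, bdi, bfi, efh, fhi

giving chain groups C_0 ≅ Z^9, C_1 ≅ Z^15, C_2 ≅ Z^5.

∂_1: C_1 → C_0 is given by ∂[p,q] = [q] − [p]. For instance
  ∂hi = i − h.
This gives a 9×15 integer matrix of rank 8; reducing to Smith normal form yields diagonal entries (1,1,1,1,1,1,1,1).

∂_2: C_2 → C_1 sends each 2-simplex [p,q,r] to [q,r] − [p,r] + [p,q]. For instance
  ∂bdi = di − bi + bd,
  ∂bfi = fi − bi + bf.
This gives a 15×5 integer matrix of rank 5; reducing to Smith normal form yields diagonal entries (1,1,1,1,1).

Computing H_k = (kernel of ∂_k) / (image of ∂_{k+1}):

  H_0: rank C_0 − rank ∂_1 = 9 − 8 = 1, and the invariant factors of ∂_1 are all 1, so H_0 = Z.
  H_1: rank ker ∂_1 − rank ∂_2 = (15 − 8) − 5 = 2, and the invariant factors of ∂_2 are all 1, so H_1 = Z^2.
  H_2: rank ker ∂_2 − rank ∂_3 = (5 − 5) − 0 = 0, and there is no ∂_3, so H_2 = 0.

Hence the Betti numbers are b_0 = 1, b_1 = 2, b_2 = 0.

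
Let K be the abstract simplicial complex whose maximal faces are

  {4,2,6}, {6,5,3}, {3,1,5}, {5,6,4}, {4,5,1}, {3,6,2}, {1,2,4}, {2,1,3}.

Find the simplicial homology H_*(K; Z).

H_0 ≅ Z,  H_1 = 0,  H_2 ≅ Z.

Fix the vertex order 1 < 2 < 3 < 4 < 5 < 6 and write every simplex with vertices in increasing order. Then dim K = 2 and the simplices of K are:

  0-simplices (6): [1], [2], [3], [4], [5], [6]
  1-simplices (12): [1,2], [1,3], [1,4], [1,5], [2,3], [2,4], [2,6], [3,5], [3,6], [4,5], [4,6], [5,6]
  2-simplices (8): [1,2,3], [1,2,4], [1,3,5], [1,4,5], [2,3,6], [2,4,6], [3,5,6], [4,5,6]

so the chain groups are C_0 ≅ Z^6, C_1 ≅ Z^12, C_2 ≅ Z^8.

Boundary ∂_1: C_1 → C_0 is given by ∂[p,q] = [q] − [p]. For instance
  ∂[1,2] = [2] − [1].
As a 6×12 matrix over Z this has rank 5, with invariant factors (1,1,1,1,1).

∂_2: C_2 → C_1 maps a triangle to the signed sum of its edges. For instance
  ∂[4,5,6] = [5,6] − [4,6] + [4,5],
  ∂[1,2,4] = [2,4] − [1,4] + [1,2].
As a 12×8 matrix over Z this has rank 7, with invariant factors (1,1,1,1,1,1,1).

Computing H_k = (kernel of ∂_k) / (image of ∂_{k+1}):

  H_0: rank C_0 − rank ∂_1 = 6 − 5 = 1, and the invariant factors of ∂_1 are all 1, so H_0 = Z.
  H_1: rank ker ∂_1 − rank ∂_2 = (12 − 5) − 7 = 0, and the invariant factors of ∂_2 are all 1, so H_1 = 0.
  H_2: rank ker ∂_2 − rank ∂_3 = (8 − 7) − 0 = 1, and there is no ∂_3, so H_2 = Z.

As a check, the Euler characteristic is 6 − 12 + 8 = 2, which agrees with 1 − 0 + 1 = 2.
(K is a triangulation of the 2-sphere S^2.)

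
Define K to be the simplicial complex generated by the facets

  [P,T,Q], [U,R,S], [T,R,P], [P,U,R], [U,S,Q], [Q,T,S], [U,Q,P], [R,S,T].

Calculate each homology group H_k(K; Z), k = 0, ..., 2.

H_0 ≅ Z,  H_1 = 0,  H_2 ≅ Z.

Fix the vertex order P < Q < R < S < T < U and write every simplex with vertices in increasing order. Then dim K = 2 and the simplices of K are:

  0-simplices (6): P, Q, R, S, T, U
  1-simplices (12): PQ, PR, PT, PU, QS, QT, QU, RS, RT, RU, ST, SU
  2-simplices (8): PQT, PQU, PRT, PRU, QST, QSU, RST, RSU

so the chain groups are C_0 ≅ Z^6, C_1 ≅ Z^12, C_2 ≅ Z^8.

The boundary map ∂_1: C_1 → C_0 sends each edge [p,q] (with p < q) to q − p.
The 6×12 boundary matrix has rank 5 and Smith normal form diag(1,1,1,1,1).

∂_2: C_2 → C_1 sends each 2-simplex [p,q,r] to [q,r] − [p,r] + [p,q]. For instance
  ∂PRT = RT − PT + PR,
  ∂RSU = SU − RU + RS.
The 12×8 boundary matrix has rank 7 and Smith normal form diag(1,1,1,1,1,1,1).

Computing H_k = (kernel of ∂_k) / (image of ∂_{k+1}):

  H_0: rank C_0 − rank ∂_1 = 6 − 5 = 1, and the invariant factors of ∂_1 are all 1, so H_0 = Z.
  H_1: rank ker ∂_1 − rank ∂_2 = (12 − 5) − 7 = 0, and the invariant factors of ∂_2 are all 1, so H_1 = 0.
  H_2: rank ker ∂_2 − rank ∂_3 = (8 − 7) − 0 = 1, and there is no ∂_3, so H_2 = Z.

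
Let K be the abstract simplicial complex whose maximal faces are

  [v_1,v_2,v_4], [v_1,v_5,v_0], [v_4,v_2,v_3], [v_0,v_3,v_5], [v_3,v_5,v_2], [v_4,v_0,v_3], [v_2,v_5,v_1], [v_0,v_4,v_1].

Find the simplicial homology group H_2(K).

H_2 ≅ Z.

We work with the vertex ordering v_0 < v_1 < v_2 < v_3 < v_4 < v_5. The simplices of K, each written with vertices in increasing order, are:

  0-simplices (6): [v_0], [v_1], [v_2], [v_3], [v_4], [v_5]
  1-simplices (12): [v_0,v_1], [v_0,v_3], [v_0,v_4], [v_0,v_5], [v_1,v_2], [v_1,v_4], [v_1,v_5], [v_2,v_3], [v_2,v_4], [v_2,v_5], [v_3,v_4], [v_3,v_5]
  2-simplices (8): [v_0,v_1,v_4], [v_0,v_1,v_5], [v_0,v_3,v_4], [v_0,v_3,v_5], [v_1,v_2,v_4], [v_1,v_2,v_5], [v_2,v_3,v_4], [v_2,v_3,v_5]

giving chain groups C_0 ≅ Z^6, C_1 ≅ Z^12, C_2 ≅ Z^8.

∂_1: C_1 → C_0 maps an edge to its endpoints' difference, ∂[p,q] = q − p. For instance
  ∂[v_2,v_4] = [v_4] − [v_2].
As a 6×12 matrix over Z this has rank 5, with invariant factors (1,1,1,1,1).

∂_2: C_2 → C_1 maps a triangle to the signed sum of its edges. For instance
  ∂[v_2,v_3,v_4] = [v_3,v_4] − [v_2,v_4] + [v_2,v_3],
  ∂[v_0,v_1,v_4] = [v_1,v_4] − [v_0,v_4] + [v_0,v_1].
This gives a 12×8 integer matrix of rank 7; reducing to Smith normal form yields diagonal entries (1,1,1,1,1,1,1).

Now H_k = ker ∂_k / im ∂_{k+1}, so:

  H_2: rank ker ∂_2 − rank ∂_3 = (8 − 7) − 0 = 1, and there is no ∂_3, so H_2 ≅ Z.

(K is a triangulation of the 2-sphere S^2.)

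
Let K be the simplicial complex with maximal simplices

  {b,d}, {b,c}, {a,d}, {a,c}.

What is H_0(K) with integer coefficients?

H_0 = Z.

Fix the vertex order a < b < c < d and write every simplex with vertices in increasing order. Then dim K = 1 and the simplices of K are:

  0-simplices (4): a, b, c, d
  1-simplices (4): ac, ad, bc, bd

giving chain groups C_0 ≅ Z^4, C_1 ≅ Z^4.

∂_1: C_1 → C_0 maps an edge to its endpoints' difference, ∂[p,q] = q − p.
As a 4×4 matrix over Z this has rank 3, with invariant factors (1,1,1).

Reading off H_k = ker ∂_k / im ∂_{k+1}:

  H_0: rank C_0 − rank ∂_1 = 4 − 3 = 1, and the invariant factors of ∂_1 are all 1, so H_0 ≅ Z.

(K is a triangulation of the circle S^1.)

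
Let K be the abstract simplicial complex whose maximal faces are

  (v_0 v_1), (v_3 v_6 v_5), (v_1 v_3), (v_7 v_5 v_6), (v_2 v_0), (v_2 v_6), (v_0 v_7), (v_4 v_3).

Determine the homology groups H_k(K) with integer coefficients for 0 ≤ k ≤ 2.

H_0 = Z,  H_1 = Z^2,  H_2 = 0.

Order the vertices as v_0 < v_1 < v_2 < v_3 < v_4 < v_5 < v_6 < v_7. Listing each simplex with vertices in this order, K has dimension 2 with simplices:

  0-simplices (8): [v_0], [v_1], [v_2], [v_3], [v_4], [v_5], [v_6], [v_7]
  1-simplices (11): [v_0,v_1], [v_0,v_2], [v_0,v_7], [v_1,v_3], [v_2,v_6], [v_3,v_4], [v_3,v_5], [v_3,v_6], [v_5,v_6], [v_5,v_7], [v_6,v_7]
  2-simplices (2): [v_3,v_5,v_6], [v_5,v_6,v_7]

giving chain groups C_0 ≅ Z^8, C_1 ≅ Z^11, C_2 ≅ Z^2.

Boundary ∂_1: C_1 → C_0 maps an edge to its endpoints' difference, ∂[p,q] = q − p.
As a 8×11 matrix over Z this has rank 7, with invariant factors (1,1,1,1,1,1,1).

Boundary ∂_2: C_2 → C_1 acts by ∂[p,q,r] = [q,r] − [p,r] + [p,q]. For instance
  ∂[v_5,v_6,v_7] = [v_6,v_7] − [v_5,v_7] + [v_5,v_6],
  ∂[v_3,v_5,v_6] = [v_5,v_6] − [v_3,v_6] + [v_3,v_5].
This gives a 11×2 integer matrix of rank 2; reducing to Smith normal form yields diagonal entries (1,1).

From H_k ≅ ker(∂_k) / im(∂_{k+1}) we obtain:

  H_0: rank C_0 − rank ∂_1 = 8 − 7 = 1, and the invariant factors of ∂_1 are all 1, so H_0 ≅ Z.
  H_1: rank ker ∂_1 − rank ∂_2 = (11 − 7) − 2 = 2, and the invariant factors of ∂_2 are all 1, so H_1 ≅ Z^2.
  H_2: rank ker ∂_2 − rank ∂_3 = (2 − 2) − 0 = 0, and there is no ∂_3, so H_2 ≅ 0.

As a check, the Euler characteristic is 8 − 11 + 2 = -1, which agrees with 1 − 2 + 0 = -1.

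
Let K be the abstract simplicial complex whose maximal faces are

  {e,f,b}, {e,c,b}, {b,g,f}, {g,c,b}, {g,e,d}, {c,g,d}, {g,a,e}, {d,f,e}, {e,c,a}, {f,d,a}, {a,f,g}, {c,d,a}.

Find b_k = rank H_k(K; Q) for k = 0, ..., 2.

Take the total order a < b < c < d < e < f < g on the vertex set. Then K (dimension 2) consists of the simplices:

  0-simplices (7): a, b, c, d, e, f, g
  1-simplices (18): ac, ad, ae, af, ag, bc, be, bf, bg, cd, ce, cg, de, df, dg, ef, eg, fg
  2-simplices (12): acd, ace, adf, aeg, afg, bce, bcg, bef, bfg, cdg, def, deg

so the chain groups are C_0 ≅ Z^7, C_1 ≅ Z^18, C_2 ≅ Z^12.

The boundary map ∂_1: C_1 → C_0 is given by ∂[p,q] = [q] − [p]. For instance
  ∂ae = e − a.
As a 7×18 matrix over Z this has rank 6, with invariant factors (1,1,1,1,1,1).

∂_2: C_2 → C_1 maps a triangle to the signed sum of its edges. For instance
  ∂cdg = dg − cg + cd,
  ∂adf = df − af + ad.
The resulting 18×12 matrix has rank 12, and its Smith normal form has invariant factors (1,1,1,1,1,1,1,1,1,1,1,2).

Now H_k = ker ∂_k / im ∂_{k+1}, so:

  H_0: rank C_0 − rank ∂_1 = 7 − 6 = 1, and the invariant factors of ∂_1 are all 1, so H_0 = Z.
  H_1: rank ker ∂_1 − rank ∂_2 = (18 − 6) − 12 = 0, and ∂_2 has invariant factor 2 > 1, so H_1 = Z/2Z.
  H_2: rank ker ∂_2 − rank ∂_3 = (12 − 12) − 0 = 0, and there is no ∂_3, so H_2 = 0.

As a check, the Euler characteristic is 7 − 18 + 12 = 1, which agrees with 1 − 0 + 0 = 1.

Hence the Betti numbers are b_0 = 1, b_1 = 0, b_2 = 0.

b_0 = 1, b_1 = 0, b_2 = 0.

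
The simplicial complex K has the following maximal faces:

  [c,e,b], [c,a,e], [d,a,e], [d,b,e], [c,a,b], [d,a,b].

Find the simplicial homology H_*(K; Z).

H_0 = Z,  H_1 = 0,  H_2 = Z.

We work with the vertex ordering a < b < c < d < e. The simplices of K, each written with vertices in increasing order, are:

  0-simplices (5): a, b, c, d, e
  1-simplices (9): ab, ac, ad, ae, bc, bd, be, ce, de
  2-simplices (6): abc, abd, ace, ade, bce, bde

giving chain groups C_0 ≅ Z^5, C_1 ≅ Z^9, C_2 ≅ Z^6.

Boundary ∂_1: C_1 → C_0 is given by ∂[p,q] = [q] − [p].
As a 5×9 matrix over Z this has rank 4, with invariant factors (1,1,1,1).

Boundary ∂_2: C_2 → C_1 acts by ∂[p,q,r] = [q,r] − [p,r] + [p,q]. For instance
  ∂abc = bc − ac + ab,
  ∂ace = ce − ae + ac.
The resulting 9×6 matrix has rank 5, and its Smith normal form has invariant factors (1,1,1,1,1).

Computing H_k = (kernel of ∂_k) / (image of ∂_{k+1}):

  H_0: rank C_0 − rank ∂_1 = 5 − 4 = 1, and the invariant factors of ∂_1 are all 1, so H_0 = Z.
  H_1: rank ker ∂_1 − rank ∂_2 = (9 − 4) − 5 = 0, and the invariant factors of ∂_2 are all 1, so H_1 = 0.
  H_2: rank ker ∂_2 − rank ∂_3 = (6 − 5) − 0 = 1, and there is no ∂_3, so H_2 = Z.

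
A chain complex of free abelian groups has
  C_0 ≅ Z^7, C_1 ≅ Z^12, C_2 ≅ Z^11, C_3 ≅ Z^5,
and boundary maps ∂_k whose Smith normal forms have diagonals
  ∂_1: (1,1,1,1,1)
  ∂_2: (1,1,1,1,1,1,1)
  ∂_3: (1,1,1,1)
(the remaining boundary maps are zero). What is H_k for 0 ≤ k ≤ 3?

H_0 ≅ Z^2,  H_1 = 0,  H_2 = 0,  H_3 ≅ Z.

H_0: b_0 = 7 − 0 − 5 = 2; torsion from ∂_1 factors > 1: none. So H_0 ≅ Z^2.
H_1: b_1 = 12 − 5 − 7 = 0; torsion from ∂_2 factors > 1: none. So H_1 ≅ 0.
H_2: b_2 = 11 − 7 − 4 = 0; torsion from ∂_3 factors > 1: none. So H_2 ≅ 0.
H_3: b_3 = 5 − 4 − 0 = 1; torsion from ∂_4 factors > 1: none. So H_3 ≅ Z.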